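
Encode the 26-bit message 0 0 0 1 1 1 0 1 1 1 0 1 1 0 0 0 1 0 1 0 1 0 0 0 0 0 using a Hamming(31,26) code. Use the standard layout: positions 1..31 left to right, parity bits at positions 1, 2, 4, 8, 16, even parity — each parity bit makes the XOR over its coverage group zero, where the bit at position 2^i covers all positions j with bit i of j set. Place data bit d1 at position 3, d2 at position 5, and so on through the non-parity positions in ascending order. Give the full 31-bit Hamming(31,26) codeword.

0001001111011101110001010100000

Place data bits at non-power-of-two positions: b3=0, b5=0, b6=0, b7=1, b9=1, b10=1, b11=0, b12=1, b13=1, b14=1, b15=0, b17=1, b18=1, b19=0, b20=0, b21=0, b22=1, b23=0, b24=1, b25=0, b26=1, b27=0, b28=0, b29=0, b30=0, b31=0.
p1 = XOR of data positions {3,5,7,9,11,13,15,17,19,21,23,25,27,29,31} = 0⊕0⊕1⊕1⊕0⊕1⊕0⊕1⊕0⊕0⊕0⊕0⊕0⊕0⊕0 = 0
p2 = XOR of data positions {3,6,7,10,11,14,15,18,19,22,23,26,27,30,31} = 0⊕0⊕1⊕1⊕0⊕1⊕0⊕1⊕0⊕1⊕0⊕1⊕0⊕0⊕0 = 0
p4 = XOR of data positions {5,6,7,12,13,14,15,20,21,22,23,28,29,30,31} = 0⊕0⊕1⊕1⊕1⊕1⊕0⊕0⊕0⊕1⊕0⊕0⊕0⊕0⊕0 = 1
p8 = XOR of data positions {9,10,11,12,13,14,15,24,25,26,27,28,29,30,31} = 1⊕1⊕0⊕1⊕1⊕1⊕0⊕1⊕0⊕1⊕0⊕0⊕0⊕0⊕0 = 1
p16 = XOR of data positions {17,18,19,20,21,22,23,24,25,26,27,28,29,30,31} = 1⊕1⊕0⊕0⊕0⊕1⊕0⊕1⊕0⊕1⊕0⊕0⊕0⊕0⊕0 = 1
Codeword b1..b31 = 0001001111011101110001010100000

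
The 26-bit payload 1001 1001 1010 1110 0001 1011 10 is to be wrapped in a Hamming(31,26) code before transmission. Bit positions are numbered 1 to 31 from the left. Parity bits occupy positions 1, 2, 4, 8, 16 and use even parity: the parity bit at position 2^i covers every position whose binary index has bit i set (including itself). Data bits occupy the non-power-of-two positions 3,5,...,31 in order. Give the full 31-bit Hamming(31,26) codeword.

Place data bits at non-power-of-two positions: b3=1, b5=0, b6=0, b7=1, b9=1, b10=0, b11=0, b12=1, b13=1, b14=0, b15=1, b17=0, b18=1, b19=1, b20=1, b21=0, b22=0, b23=0, b24=0, b25=1, b26=1, b27=0, b28=1, b29=1, b30=1, b31=0.
p1 = XOR of data positions {3,5,7,9,11,13,15,17,19,21,23,25,27,29,31} = 1⊕0⊕1⊕1⊕0⊕1⊕1⊕0⊕1⊕0⊕0⊕1⊕0⊕1⊕0 = 0
p2 = XOR of data positions {3,6,7,10,11,14,15,18,19,22,23,26,27,30,31} = 1⊕0⊕1⊕0⊕0⊕0⊕1⊕1⊕1⊕0⊕0⊕1⊕0⊕1⊕0 = 1
p4 = XOR of data positions {5,6,7,12,13,14,15,20,21,22,23,28,29,30,31} = 0⊕0⊕1⊕1⊕1⊕0⊕1⊕1⊕0⊕0⊕0⊕1⊕1⊕1⊕0 = 0
p8 = XOR of data positions {9,10,11,12,13,14,15,24,25,26,27,28,29,30,31} = 1⊕0⊕0⊕1⊕1⊕0⊕1⊕0⊕1⊕1⊕0⊕1⊕1⊕1⊕0 = 1
p16 = XOR of data positions {17,18,19,20,21,22,23,24,25,26,27,28,29,30,31} = 0⊕1⊕1⊕1⊕0⊕0⊕0⊕0⊕1⊕1⊕0⊕1⊕1⊕1⊕0 = 0
Codeword b1..b31 = 0110001110011010011100001101110

0110001110011010011100001101110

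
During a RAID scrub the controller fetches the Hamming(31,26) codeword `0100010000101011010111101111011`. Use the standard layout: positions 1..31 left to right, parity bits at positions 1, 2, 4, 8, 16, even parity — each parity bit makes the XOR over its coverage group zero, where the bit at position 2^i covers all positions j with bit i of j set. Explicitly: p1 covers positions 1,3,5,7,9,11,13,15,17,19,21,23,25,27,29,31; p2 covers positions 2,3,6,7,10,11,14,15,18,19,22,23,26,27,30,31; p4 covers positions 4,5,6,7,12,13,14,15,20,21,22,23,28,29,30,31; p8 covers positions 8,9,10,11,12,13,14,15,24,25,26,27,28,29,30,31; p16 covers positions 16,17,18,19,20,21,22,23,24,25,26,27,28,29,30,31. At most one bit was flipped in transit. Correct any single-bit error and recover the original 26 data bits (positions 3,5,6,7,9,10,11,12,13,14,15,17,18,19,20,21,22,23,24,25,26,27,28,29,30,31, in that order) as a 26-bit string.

00100110101010111101111011

s1: b1⊕b3⊕b5⊕b7⊕b9⊕b11⊕b13⊕b15⊕b17⊕b19⊕b21⊕b23⊕b25⊕b27⊕b29⊕b31 = 0⊕0⊕0⊕0⊕0⊕1⊕1⊕1⊕0⊕0⊕1⊕1⊕1⊕1⊕0⊕1 = 0
s2: b2⊕b3⊕b6⊕b7⊕b10⊕b11⊕b14⊕b15⊕b18⊕b19⊕b22⊕b23⊕b26⊕b27⊕b30⊕b31 = 1⊕0⊕1⊕0⊕0⊕1⊕0⊕1⊕1⊕0⊕1⊕1⊕1⊕1⊕1⊕1 = 1
s4: b4⊕b5⊕b6⊕b7⊕b12⊕b13⊕b14⊕b15⊕b20⊕b21⊕b22⊕b23⊕b28⊕b29⊕b30⊕b31 = 0⊕0⊕1⊕0⊕0⊕1⊕0⊕1⊕1⊕1⊕1⊕1⊕1⊕0⊕1⊕1 = 0
s8: b8⊕b9⊕b10⊕b11⊕b12⊕b13⊕b14⊕b15⊕b24⊕b25⊕b26⊕b27⊕b28⊕b29⊕b30⊕b31 = 0⊕0⊕0⊕1⊕0⊕1⊕0⊕1⊕0⊕1⊕1⊕1⊕1⊕0⊕1⊕1 = 1
s16: b16⊕b17⊕b18⊕b19⊕b20⊕b21⊕b22⊕b23⊕b24⊕b25⊕b26⊕b27⊕b28⊕b29⊕b30⊕b31 = 1⊕0⊕1⊕0⊕1⊕1⊕1⊕1⊕0⊕1⊕1⊕1⊕1⊕0⊕1⊕1 = 0
Syndrome (s16...s1) = 01010 → position 10.
Flip bit 10: corrected codeword = 0100010001101011010111101111011
Data bits at positions 3,5,6,7,9,10,11,12,13,14,15,17,18,19,20,21,22,23,24,25,26,27,28,29,30,31: 00100110101010111101111011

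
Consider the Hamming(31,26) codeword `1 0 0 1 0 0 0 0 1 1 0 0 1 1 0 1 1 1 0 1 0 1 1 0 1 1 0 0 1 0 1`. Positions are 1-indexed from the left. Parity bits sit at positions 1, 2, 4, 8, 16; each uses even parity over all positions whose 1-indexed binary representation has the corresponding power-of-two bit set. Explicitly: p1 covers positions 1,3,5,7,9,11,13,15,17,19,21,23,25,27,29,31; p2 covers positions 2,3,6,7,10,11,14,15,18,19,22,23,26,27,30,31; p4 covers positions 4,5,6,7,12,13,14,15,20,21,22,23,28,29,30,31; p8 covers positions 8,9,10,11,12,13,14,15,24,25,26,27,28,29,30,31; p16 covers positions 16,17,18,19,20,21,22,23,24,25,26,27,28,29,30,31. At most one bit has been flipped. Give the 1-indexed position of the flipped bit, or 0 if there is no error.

s1: b1⊕b3⊕b5⊕b7⊕b9⊕b11⊕b13⊕b15⊕b17⊕b19⊕b21⊕b23⊕b25⊕b27⊕b29⊕b31 = 1⊕0⊕0⊕0⊕1⊕0⊕1⊕0⊕1⊕0⊕0⊕1⊕1⊕0⊕1⊕1 = 0
s2: b2⊕b3⊕b6⊕b7⊕b10⊕b11⊕b14⊕b15⊕b18⊕b19⊕b22⊕b23⊕b26⊕b27⊕b30⊕b31 = 0⊕0⊕0⊕0⊕1⊕0⊕1⊕0⊕1⊕0⊕1⊕1⊕1⊕0⊕0⊕1 = 1
s4: b4⊕b5⊕b6⊕b7⊕b12⊕b13⊕b14⊕b15⊕b20⊕b21⊕b22⊕b23⊕b28⊕b29⊕b30⊕b31 = 1⊕0⊕0⊕0⊕0⊕1⊕1⊕0⊕1⊕0⊕1⊕1⊕0⊕1⊕0⊕1 = 0
s8: b8⊕b9⊕b10⊕b11⊕b12⊕b13⊕b14⊕b15⊕b24⊕b25⊕b26⊕b27⊕b28⊕b29⊕b30⊕b31 = 0⊕1⊕1⊕0⊕0⊕1⊕1⊕0⊕0⊕1⊕1⊕0⊕0⊕1⊕0⊕1 = 0
s16: b16⊕b17⊕b18⊕b19⊕b20⊕b21⊕b22⊕b23⊕b24⊕b25⊕b26⊕b27⊕b28⊕b29⊕b30⊕b31 = 1⊕1⊕1⊕0⊕1⊕0⊕1⊕1⊕0⊕1⊕1⊕0⊕0⊕1⊕0⊕1 = 0
Syndrome (s16...s1) = 00010 → position 2.

2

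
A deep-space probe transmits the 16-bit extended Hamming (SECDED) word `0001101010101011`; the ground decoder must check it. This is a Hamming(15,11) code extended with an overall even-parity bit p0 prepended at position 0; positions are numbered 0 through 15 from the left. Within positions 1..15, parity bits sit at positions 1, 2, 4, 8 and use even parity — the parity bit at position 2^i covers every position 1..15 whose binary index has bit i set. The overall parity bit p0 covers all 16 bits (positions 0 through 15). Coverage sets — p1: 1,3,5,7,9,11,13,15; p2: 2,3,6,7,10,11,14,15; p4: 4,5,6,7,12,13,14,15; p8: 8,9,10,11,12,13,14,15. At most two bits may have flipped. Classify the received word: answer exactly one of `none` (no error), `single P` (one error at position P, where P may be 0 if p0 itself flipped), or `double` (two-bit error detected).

double

s1: b1⊕b3⊕b5⊕b7⊕b9⊕b11⊕b13⊕b15 = 0⊕1⊕0⊕0⊕0⊕0⊕0⊕1 = 0
s2: b2⊕b3⊕b6⊕b7⊕b10⊕b11⊕b14⊕b15 = 0⊕1⊕1⊕0⊕1⊕0⊕1⊕1 = 1
s4: b4⊕b5⊕b6⊕b7⊕b12⊕b13⊕b14⊕b15 = 1⊕0⊕1⊕0⊕1⊕0⊕1⊕1 = 1
s8: b8⊕b9⊕b10⊕b11⊕b12⊕b13⊕b14⊕b15 = 1⊕0⊕1⊕0⊕1⊕0⊕1⊕1 = 1
Syndrome (s8...s1) = 1110 → position 14.
Overall parity (XOR of all 16 bits, including p0): 0⊕0⊕0⊕1⊕1⊕0⊕1⊕0⊕1⊕0⊕1⊕0⊕1⊕0⊕1⊕1 = 0
Overall=0, syndrome position=14 → double-bit error detected (uncorrectable).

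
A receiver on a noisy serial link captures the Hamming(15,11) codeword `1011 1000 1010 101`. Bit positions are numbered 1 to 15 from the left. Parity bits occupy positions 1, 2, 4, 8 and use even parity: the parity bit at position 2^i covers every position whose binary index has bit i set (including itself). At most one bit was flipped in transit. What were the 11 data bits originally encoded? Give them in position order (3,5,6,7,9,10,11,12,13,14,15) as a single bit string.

01001010101

s1: b1⊕b3⊕b5⊕b7⊕b9⊕b11⊕b13⊕b15 = 1⊕1⊕1⊕0⊕1⊕1⊕1⊕1 = 1
s2: b2⊕b3⊕b6⊕b7⊕b10⊕b11⊕b14⊕b15 = 0⊕1⊕0⊕0⊕0⊕1⊕0⊕1 = 1
s4: b4⊕b5⊕b6⊕b7⊕b12⊕b13⊕b14⊕b15 = 1⊕1⊕0⊕0⊕0⊕1⊕0⊕1 = 0
s8: b8⊕b9⊕b10⊕b11⊕b12⊕b13⊕b14⊕b15 = 0⊕1⊕0⊕1⊕0⊕1⊕0⊕1 = 0
Syndrome (s8...s1) = 0011 → position 3.
Flip bit 3: corrected codeword = 100110001010101
Data bits at positions 3,5,6,7,9,10,11,12,13,14,15: 01001010101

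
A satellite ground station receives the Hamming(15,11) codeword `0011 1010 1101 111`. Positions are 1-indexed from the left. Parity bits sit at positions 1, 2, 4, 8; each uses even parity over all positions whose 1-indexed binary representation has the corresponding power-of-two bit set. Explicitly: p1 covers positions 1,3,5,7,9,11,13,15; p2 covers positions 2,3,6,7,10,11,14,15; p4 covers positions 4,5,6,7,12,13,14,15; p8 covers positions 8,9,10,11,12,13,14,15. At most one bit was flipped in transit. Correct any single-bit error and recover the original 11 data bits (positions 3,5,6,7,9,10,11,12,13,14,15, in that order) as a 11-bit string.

11111101111

s1: b1⊕b3⊕b5⊕b7⊕b9⊕b11⊕b13⊕b15 = 0⊕1⊕1⊕1⊕1⊕0⊕1⊕1 = 0
s2: b2⊕b3⊕b6⊕b7⊕b10⊕b11⊕b14⊕b15 = 0⊕1⊕0⊕1⊕1⊕0⊕1⊕1 = 1
s4: b4⊕b5⊕b6⊕b7⊕b12⊕b13⊕b14⊕b15 = 1⊕1⊕0⊕1⊕1⊕1⊕1⊕1 = 1
s8: b8⊕b9⊕b10⊕b11⊕b12⊕b13⊕b14⊕b15 = 0⊕1⊕1⊕0⊕1⊕1⊕1⊕1 = 0
Syndrome (s8...s1) = 0110 → position 6.
Flip bit 6: corrected codeword = 001111101101111
Data bits at positions 3,5,6,7,9,10,11,12,13,14,15: 11111101111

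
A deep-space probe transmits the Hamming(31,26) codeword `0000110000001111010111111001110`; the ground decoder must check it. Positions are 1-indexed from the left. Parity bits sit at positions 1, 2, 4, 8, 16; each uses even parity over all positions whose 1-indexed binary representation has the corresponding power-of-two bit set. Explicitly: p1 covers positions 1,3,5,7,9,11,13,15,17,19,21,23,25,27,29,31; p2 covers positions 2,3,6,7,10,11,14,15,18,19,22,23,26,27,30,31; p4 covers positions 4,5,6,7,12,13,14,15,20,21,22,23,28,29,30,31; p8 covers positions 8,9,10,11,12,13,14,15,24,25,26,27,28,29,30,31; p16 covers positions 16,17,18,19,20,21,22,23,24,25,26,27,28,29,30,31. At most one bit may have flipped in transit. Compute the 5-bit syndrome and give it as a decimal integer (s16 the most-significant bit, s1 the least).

s1: b1⊕b3⊕b5⊕b7⊕b9⊕b11⊕b13⊕b15⊕b17⊕b19⊕b21⊕b23⊕b25⊕b27⊕b29⊕b31 = 0⊕0⊕1⊕0⊕0⊕0⊕1⊕1⊕0⊕0⊕1⊕1⊕1⊕0⊕1⊕0 = 1
s2: b2⊕b3⊕b6⊕b7⊕b10⊕b11⊕b14⊕b15⊕b18⊕b19⊕b22⊕b23⊕b26⊕b27⊕b30⊕b31 = 0⊕0⊕1⊕0⊕0⊕0⊕1⊕1⊕1⊕0⊕1⊕1⊕0⊕0⊕1⊕0 = 1
s4: b4⊕b5⊕b6⊕b7⊕b12⊕b13⊕b14⊕b15⊕b20⊕b21⊕b22⊕b23⊕b28⊕b29⊕b30⊕b31 = 0⊕1⊕1⊕0⊕0⊕1⊕1⊕1⊕1⊕1⊕1⊕1⊕1⊕1⊕1⊕0 = 0
s8: b8⊕b9⊕b10⊕b11⊕b12⊕b13⊕b14⊕b15⊕b24⊕b25⊕b26⊕b27⊕b28⊕b29⊕b30⊕b31 = 0⊕0⊕0⊕0⊕0⊕1⊕1⊕1⊕1⊕1⊕0⊕0⊕1⊕1⊕1⊕0 = 0
s16: b16⊕b17⊕b18⊕b19⊕b20⊕b21⊕b22⊕b23⊕b24⊕b25⊕b26⊕b27⊕b28⊕b29⊕b30⊕b31 = 1⊕0⊕1⊕0⊕1⊕1⊕1⊕1⊕1⊕1⊕0⊕0⊕1⊕1⊕1⊕0 = 1
Syndrome (s16...s1) = 10011 → position 19.

19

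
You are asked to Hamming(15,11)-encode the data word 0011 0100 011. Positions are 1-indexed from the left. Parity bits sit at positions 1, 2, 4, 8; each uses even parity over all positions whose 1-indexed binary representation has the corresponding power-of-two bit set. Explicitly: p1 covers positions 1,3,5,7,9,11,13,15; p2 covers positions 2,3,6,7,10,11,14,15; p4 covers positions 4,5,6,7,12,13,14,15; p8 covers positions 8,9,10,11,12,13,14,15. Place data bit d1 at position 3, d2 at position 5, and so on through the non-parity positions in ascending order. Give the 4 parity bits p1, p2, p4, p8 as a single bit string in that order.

0101

Place data bits at non-power-of-two positions: b3=0, b5=0, b6=1, b7=1, b9=0, b10=1, b11=0, b12=0, b13=0, b14=1, b15=1.
p1 = XOR of data positions {3,5,7,9,11,13,15} = 0⊕0⊕1⊕0⊕0⊕0⊕1 = 0
p2 = XOR of data positions {3,6,7,10,11,14,15} = 0⊕1⊕1⊕1⊕0⊕1⊕1 = 1
p4 = XOR of data positions {5,6,7,12,13,14,15} = 0⊕1⊕1⊕0⊕0⊕1⊕1 = 0
p8 = XOR of data positions {9,10,11,12,13,14,15} = 0⊕1⊕0⊕0⊕0⊕1⊕1 = 1
Parity bits p1,p2,p4,p8 = 0101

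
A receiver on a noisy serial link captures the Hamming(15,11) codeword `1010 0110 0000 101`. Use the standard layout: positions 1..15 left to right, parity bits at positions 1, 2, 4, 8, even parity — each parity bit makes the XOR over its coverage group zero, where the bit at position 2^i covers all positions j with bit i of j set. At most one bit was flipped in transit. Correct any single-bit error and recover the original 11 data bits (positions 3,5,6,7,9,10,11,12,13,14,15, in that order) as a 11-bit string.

10110000101

s1: b1⊕b3⊕b5⊕b7⊕b9⊕b11⊕b13⊕b15 = 1⊕1⊕0⊕1⊕0⊕0⊕1⊕1 = 1
s2: b2⊕b3⊕b6⊕b7⊕b10⊕b11⊕b14⊕b15 = 0⊕1⊕1⊕1⊕0⊕0⊕0⊕1 = 0
s4: b4⊕b5⊕b6⊕b7⊕b12⊕b13⊕b14⊕b15 = 0⊕0⊕1⊕1⊕0⊕1⊕0⊕1 = 0
s8: b8⊕b9⊕b10⊕b11⊕b12⊕b13⊕b14⊕b15 = 0⊕0⊕0⊕0⊕0⊕1⊕0⊕1 = 0
Syndrome (s8...s1) = 0001 → position 1.
Flip bit 1: corrected codeword = 001001100000101
Data bits at positions 3,5,6,7,9,10,11,12,13,14,15: 10110000101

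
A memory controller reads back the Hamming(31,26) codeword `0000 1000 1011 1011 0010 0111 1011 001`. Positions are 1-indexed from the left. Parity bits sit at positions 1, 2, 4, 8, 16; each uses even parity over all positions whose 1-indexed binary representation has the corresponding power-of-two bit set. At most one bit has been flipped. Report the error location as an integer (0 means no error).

s1: b1⊕b3⊕b5⊕b7⊕b9⊕b11⊕b13⊕b15⊕b17⊕b19⊕b21⊕b23⊕b25⊕b27⊕b29⊕b31 = 0⊕0⊕1⊕0⊕1⊕1⊕1⊕1⊕0⊕1⊕0⊕1⊕1⊕1⊕0⊕1 = 0
s2: b2⊕b3⊕b6⊕b7⊕b10⊕b11⊕b14⊕b15⊕b18⊕b19⊕b22⊕b23⊕b26⊕b27⊕b30⊕b31 = 0⊕0⊕0⊕0⊕0⊕1⊕0⊕1⊕0⊕1⊕1⊕1⊕0⊕1⊕0⊕1 = 1
s4: b4⊕b5⊕b6⊕b7⊕b12⊕b13⊕b14⊕b15⊕b20⊕b21⊕b22⊕b23⊕b28⊕b29⊕b30⊕b31 = 0⊕1⊕0⊕0⊕1⊕1⊕0⊕1⊕0⊕0⊕1⊕1⊕1⊕0⊕0⊕1 = 0
s8: b8⊕b9⊕b10⊕b11⊕b12⊕b13⊕b14⊕b15⊕b24⊕b25⊕b26⊕b27⊕b28⊕b29⊕b30⊕b31 = 0⊕1⊕0⊕1⊕1⊕1⊕0⊕1⊕1⊕1⊕0⊕1⊕1⊕0⊕0⊕1 = 0
s16: b16⊕b17⊕b18⊕b19⊕b20⊕b21⊕b22⊕b23⊕b24⊕b25⊕b26⊕b27⊕b28⊕b29⊕b30⊕b31 = 1⊕0⊕0⊕1⊕0⊕0⊕1⊕1⊕1⊕1⊕0⊕1⊕1⊕0⊕0⊕1 = 1
Syndrome (s16...s1) = 10010 → position 18.

18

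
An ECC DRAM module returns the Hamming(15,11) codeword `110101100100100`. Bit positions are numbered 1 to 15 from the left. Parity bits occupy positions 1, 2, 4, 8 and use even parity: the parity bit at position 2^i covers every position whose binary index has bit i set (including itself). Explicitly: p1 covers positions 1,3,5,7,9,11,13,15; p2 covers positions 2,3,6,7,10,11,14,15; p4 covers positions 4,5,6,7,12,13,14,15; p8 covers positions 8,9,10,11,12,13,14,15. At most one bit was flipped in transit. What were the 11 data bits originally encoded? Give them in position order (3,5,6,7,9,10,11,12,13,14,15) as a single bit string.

00110100100

s1: b1⊕b3⊕b5⊕b7⊕b9⊕b11⊕b13⊕b15 = 1⊕0⊕0⊕1⊕0⊕0⊕1⊕0 = 1
s2: b2⊕b3⊕b6⊕b7⊕b10⊕b11⊕b14⊕b15 = 1⊕0⊕1⊕1⊕1⊕0⊕0⊕0 = 0
s4: b4⊕b5⊕b6⊕b7⊕b12⊕b13⊕b14⊕b15 = 1⊕0⊕1⊕1⊕0⊕1⊕0⊕0 = 0
s8: b8⊕b9⊕b10⊕b11⊕b12⊕b13⊕b14⊕b15 = 0⊕0⊕1⊕0⊕0⊕1⊕0⊕0 = 0
Syndrome (s8...s1) = 0001 → position 1.
Flip bit 1: corrected codeword = 010101100100100
Data bits at positions 3,5,6,7,9,10,11,12,13,14,15: 00110100100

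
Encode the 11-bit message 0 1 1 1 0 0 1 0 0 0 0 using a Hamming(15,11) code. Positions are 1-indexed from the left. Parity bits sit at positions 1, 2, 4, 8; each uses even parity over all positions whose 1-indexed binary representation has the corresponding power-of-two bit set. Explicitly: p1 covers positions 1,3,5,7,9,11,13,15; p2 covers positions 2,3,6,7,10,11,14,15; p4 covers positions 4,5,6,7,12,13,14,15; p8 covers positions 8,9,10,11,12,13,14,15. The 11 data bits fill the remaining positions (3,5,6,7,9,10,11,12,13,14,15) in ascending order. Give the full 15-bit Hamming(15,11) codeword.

110111110010000

Place data bits at non-power-of-two positions: b3=0, b5=1, b6=1, b7=1, b9=0, b10=0, b11=1, b12=0, b13=0, b14=0, b15=0.
p1 = XOR of data positions {3,5,7,9,11,13,15} = 0⊕1⊕1⊕0⊕1⊕0⊕0 = 1
p2 = XOR of data positions {3,6,7,10,11,14,15} = 0⊕1⊕1⊕0⊕1⊕0⊕0 = 1
p4 = XOR of data positions {5,6,7,12,13,14,15} = 1⊕1⊕1⊕0⊕0⊕0⊕0 = 1
p8 = XOR of data positions {9,10,11,12,13,14,15} = 0⊕0⊕1⊕0⊕0⊕0⊕0 = 1
Codeword b1..b15 = 110111110010000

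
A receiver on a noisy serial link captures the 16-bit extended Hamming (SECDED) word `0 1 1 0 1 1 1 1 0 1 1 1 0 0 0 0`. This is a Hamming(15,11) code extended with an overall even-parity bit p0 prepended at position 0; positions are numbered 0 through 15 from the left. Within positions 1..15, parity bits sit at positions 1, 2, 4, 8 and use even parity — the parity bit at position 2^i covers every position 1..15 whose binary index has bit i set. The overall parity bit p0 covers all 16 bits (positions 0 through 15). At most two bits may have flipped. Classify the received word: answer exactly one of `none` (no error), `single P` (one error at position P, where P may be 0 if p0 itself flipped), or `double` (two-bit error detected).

s1: b1⊕b3⊕b5⊕b7⊕b9⊕b11⊕b13⊕b15 = 1⊕0⊕1⊕1⊕1⊕1⊕0⊕0 = 1
s2: b2⊕b3⊕b6⊕b7⊕b10⊕b11⊕b14⊕b15 = 1⊕0⊕1⊕1⊕1⊕1⊕0⊕0 = 1
s4: b4⊕b5⊕b6⊕b7⊕b12⊕b13⊕b14⊕b15 = 1⊕1⊕1⊕1⊕0⊕0⊕0⊕0 = 0
s8: b8⊕b9⊕b10⊕b11⊕b12⊕b13⊕b14⊕b15 = 0⊕1⊕1⊕1⊕0⊕0⊕0⊕0 = 1
Syndrome (s8...s1) = 1011 → position 11.
Overall parity (XOR of all 16 bits, including p0): 0⊕1⊕1⊕0⊕1⊕1⊕1⊕1⊕0⊕1⊕1⊕1⊕0⊕0⊕0⊕0 = 1
Overall=1, syndrome position=11 → single-bit error at position 11.

single 11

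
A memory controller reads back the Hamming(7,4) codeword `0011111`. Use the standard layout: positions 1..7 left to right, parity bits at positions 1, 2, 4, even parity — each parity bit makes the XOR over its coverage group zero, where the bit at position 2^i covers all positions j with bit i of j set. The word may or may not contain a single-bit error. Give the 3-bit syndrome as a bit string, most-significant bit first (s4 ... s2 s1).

011

s1: b1⊕b3⊕b5⊕b7 = 0⊕1⊕1⊕1 = 1
s2: b2⊕b3⊕b6⊕b7 = 0⊕1⊕1⊕1 = 1
s4: b4⊕b5⊕b6⊕b7 = 1⊕1⊕1⊕1 = 0
Syndrome (s4...s1) = 011 → position 3.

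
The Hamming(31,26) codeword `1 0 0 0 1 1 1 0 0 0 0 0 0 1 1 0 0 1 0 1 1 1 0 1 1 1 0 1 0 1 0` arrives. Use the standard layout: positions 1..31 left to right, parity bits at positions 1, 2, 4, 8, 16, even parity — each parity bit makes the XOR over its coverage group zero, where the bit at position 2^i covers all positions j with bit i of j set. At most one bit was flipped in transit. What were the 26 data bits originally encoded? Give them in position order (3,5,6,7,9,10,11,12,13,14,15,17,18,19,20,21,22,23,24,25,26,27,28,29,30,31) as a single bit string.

01110000011010111001101010

s1: b1⊕b3⊕b5⊕b7⊕b9⊕b11⊕b13⊕b15⊕b17⊕b19⊕b21⊕b23⊕b25⊕b27⊕b29⊕b31 = 1⊕0⊕1⊕1⊕0⊕0⊕0⊕1⊕0⊕0⊕1⊕0⊕1⊕0⊕0⊕0 = 0
s2: b2⊕b3⊕b6⊕b7⊕b10⊕b11⊕b14⊕b15⊕b18⊕b19⊕b22⊕b23⊕b26⊕b27⊕b30⊕b31 = 0⊕0⊕1⊕1⊕0⊕0⊕1⊕1⊕1⊕0⊕1⊕0⊕1⊕0⊕1⊕0 = 0
s4: b4⊕b5⊕b6⊕b7⊕b12⊕b13⊕b14⊕b15⊕b20⊕b21⊕b22⊕b23⊕b28⊕b29⊕b30⊕b31 = 0⊕1⊕1⊕1⊕0⊕0⊕1⊕1⊕1⊕1⊕1⊕0⊕1⊕0⊕1⊕0 = 0
s8: b8⊕b9⊕b10⊕b11⊕b12⊕b13⊕b14⊕b15⊕b24⊕b25⊕b26⊕b27⊕b28⊕b29⊕b30⊕b31 = 0⊕0⊕0⊕0⊕0⊕0⊕1⊕1⊕1⊕1⊕1⊕0⊕1⊕0⊕1⊕0 = 1
s16: b16⊕b17⊕b18⊕b19⊕b20⊕b21⊕b22⊕b23⊕b24⊕b25⊕b26⊕b27⊕b28⊕b29⊕b30⊕b31 = 0⊕0⊕1⊕0⊕1⊕1⊕1⊕0⊕1⊕1⊕1⊕0⊕1⊕0⊕1⊕0 = 1
Syndrome (s16...s1) = 11000 → position 24.
Flip bit 24: corrected codeword = 1000111000000110010111001101010
Data bits at positions 3,5,6,7,9,10,11,12,13,14,15,17,18,19,20,21,22,23,24,25,26,27,28,29,30,31: 01110000011010111001101010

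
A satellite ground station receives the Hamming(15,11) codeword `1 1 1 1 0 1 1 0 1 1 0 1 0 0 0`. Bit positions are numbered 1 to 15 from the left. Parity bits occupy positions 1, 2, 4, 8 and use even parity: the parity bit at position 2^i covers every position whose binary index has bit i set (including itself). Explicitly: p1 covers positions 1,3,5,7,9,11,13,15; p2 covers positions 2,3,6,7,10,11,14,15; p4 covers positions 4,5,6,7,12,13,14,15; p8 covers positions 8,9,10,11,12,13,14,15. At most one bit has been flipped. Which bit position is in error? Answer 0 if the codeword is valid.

10

s1: b1⊕b3⊕b5⊕b7⊕b9⊕b11⊕b13⊕b15 = 1⊕1⊕0⊕1⊕1⊕0⊕0⊕0 = 0
s2: b2⊕b3⊕b6⊕b7⊕b10⊕b11⊕b14⊕b15 = 1⊕1⊕1⊕1⊕1⊕0⊕0⊕0 = 1
s4: b4⊕b5⊕b6⊕b7⊕b12⊕b13⊕b14⊕b15 = 1⊕0⊕1⊕1⊕1⊕0⊕0⊕0 = 0
s8: b8⊕b9⊕b10⊕b11⊕b12⊕b13⊕b14⊕b15 = 0⊕1⊕1⊕0⊕1⊕0⊕0⊕0 = 1
Syndrome (s8...s1) = 1010 → position 10.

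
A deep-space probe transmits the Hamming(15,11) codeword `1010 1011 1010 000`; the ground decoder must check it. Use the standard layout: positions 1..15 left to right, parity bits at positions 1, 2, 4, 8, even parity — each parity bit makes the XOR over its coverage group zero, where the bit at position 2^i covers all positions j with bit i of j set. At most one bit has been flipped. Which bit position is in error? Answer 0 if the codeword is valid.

10

s1: b1⊕b3⊕b5⊕b7⊕b9⊕b11⊕b13⊕b15 = 1⊕1⊕1⊕1⊕1⊕1⊕0⊕0 = 0
s2: b2⊕b3⊕b6⊕b7⊕b10⊕b11⊕b14⊕b15 = 0⊕1⊕0⊕1⊕0⊕1⊕0⊕0 = 1
s4: b4⊕b5⊕b6⊕b7⊕b12⊕b13⊕b14⊕b15 = 0⊕1⊕0⊕1⊕0⊕0⊕0⊕0 = 0
s8: b8⊕b9⊕b10⊕b11⊕b12⊕b13⊕b14⊕b15 = 1⊕1⊕0⊕1⊕0⊕0⊕0⊕0 = 1
Syndrome (s8...s1) = 1010 → position 10.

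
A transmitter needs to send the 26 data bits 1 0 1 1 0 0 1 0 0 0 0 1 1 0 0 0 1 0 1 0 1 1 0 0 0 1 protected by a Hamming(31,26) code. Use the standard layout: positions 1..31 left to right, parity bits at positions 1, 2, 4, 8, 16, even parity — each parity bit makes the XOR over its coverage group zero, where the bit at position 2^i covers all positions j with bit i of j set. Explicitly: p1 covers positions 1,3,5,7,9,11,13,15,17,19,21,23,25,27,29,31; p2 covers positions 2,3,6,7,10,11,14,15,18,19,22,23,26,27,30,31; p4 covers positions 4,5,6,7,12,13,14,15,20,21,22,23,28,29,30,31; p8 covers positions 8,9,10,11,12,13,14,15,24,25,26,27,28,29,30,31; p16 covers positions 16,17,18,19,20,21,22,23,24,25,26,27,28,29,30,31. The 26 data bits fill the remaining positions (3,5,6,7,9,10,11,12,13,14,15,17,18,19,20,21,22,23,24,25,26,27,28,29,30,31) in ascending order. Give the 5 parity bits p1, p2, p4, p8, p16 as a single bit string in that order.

01011

Place data bits at non-power-of-two positions: b3=1, b5=0, b6=1, b7=1, b9=0, b10=0, b11=1, b12=0, b13=0, b14=0, b15=0, b17=1, b18=1, b19=0, b20=0, b21=0, b22=1, b23=0, b24=1, b25=0, b26=1, b27=1, b28=0, b29=0, b30=0, b31=1.
p1 = XOR of data positions {3,5,7,9,11,13,15,17,19,21,23,25,27,29,31} = 1⊕0⊕1⊕0⊕1⊕0⊕0⊕1⊕0⊕0⊕0⊕0⊕1⊕0⊕1 = 0
p2 = XOR of data positions {3,6,7,10,11,14,15,18,19,22,23,26,27,30,31} = 1⊕1⊕1⊕0⊕1⊕0⊕0⊕1⊕0⊕1⊕0⊕1⊕1⊕0⊕1 = 1
p4 = XOR of data positions {5,6,7,12,13,14,15,20,21,22,23,28,29,30,31} = 0⊕1⊕1⊕0⊕0⊕0⊕0⊕0⊕0⊕1⊕0⊕0⊕0⊕0⊕1 = 0
p8 = XOR of data positions {9,10,11,12,13,14,15,24,25,26,27,28,29,30,31} = 0⊕0⊕1⊕0⊕0⊕0⊕0⊕1⊕0⊕1⊕1⊕0⊕0⊕0⊕1 = 1
p16 = XOR of data positions {17,18,19,20,21,22,23,24,25,26,27,28,29,30,31} = 1⊕1⊕0⊕0⊕0⊕1⊕0⊕1⊕0⊕1⊕1⊕0⊕0⊕0⊕1 = 1
Parity bits p1,p2,p4,p8,p16 = 01011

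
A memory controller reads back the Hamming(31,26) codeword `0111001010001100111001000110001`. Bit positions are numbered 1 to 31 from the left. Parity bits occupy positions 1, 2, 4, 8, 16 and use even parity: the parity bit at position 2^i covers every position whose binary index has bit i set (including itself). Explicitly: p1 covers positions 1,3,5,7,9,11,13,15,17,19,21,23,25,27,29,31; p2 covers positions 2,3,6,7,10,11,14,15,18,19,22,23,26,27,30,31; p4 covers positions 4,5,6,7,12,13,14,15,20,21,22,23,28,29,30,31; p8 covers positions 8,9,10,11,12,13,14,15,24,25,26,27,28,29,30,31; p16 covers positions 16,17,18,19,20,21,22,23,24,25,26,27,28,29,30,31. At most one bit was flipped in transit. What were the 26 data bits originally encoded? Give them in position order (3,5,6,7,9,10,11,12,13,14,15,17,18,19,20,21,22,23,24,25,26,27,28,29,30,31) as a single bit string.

s1: b1⊕b3⊕b5⊕b7⊕b9⊕b11⊕b13⊕b15⊕b17⊕b19⊕b21⊕b23⊕b25⊕b27⊕b29⊕b31 = 0⊕1⊕0⊕1⊕1⊕0⊕1⊕0⊕1⊕1⊕0⊕0⊕0⊕1⊕0⊕1 = 0
s2: b2⊕b3⊕b6⊕b7⊕b10⊕b11⊕b14⊕b15⊕b18⊕b19⊕b22⊕b23⊕b26⊕b27⊕b30⊕b31 = 1⊕1⊕0⊕1⊕0⊕0⊕1⊕0⊕1⊕1⊕1⊕0⊕1⊕1⊕0⊕1 = 0
s4: b4⊕b5⊕b6⊕b7⊕b12⊕b13⊕b14⊕b15⊕b20⊕b21⊕b22⊕b23⊕b28⊕b29⊕b30⊕b31 = 1⊕0⊕0⊕1⊕0⊕1⊕1⊕0⊕0⊕0⊕1⊕0⊕0⊕0⊕0⊕1 = 0
s8: b8⊕b9⊕b10⊕b11⊕b12⊕b13⊕b14⊕b15⊕b24⊕b25⊕b26⊕b27⊕b28⊕b29⊕b30⊕b31 = 0⊕1⊕0⊕0⊕0⊕1⊕1⊕0⊕0⊕0⊕1⊕1⊕0⊕0⊕0⊕1 = 0
s16: b16⊕b17⊕b18⊕b19⊕b20⊕b21⊕b22⊕b23⊕b24⊕b25⊕b26⊕b27⊕b28⊕b29⊕b30⊕b31 = 0⊕1⊕1⊕1⊕0⊕0⊕1⊕0⊕0⊕0⊕1⊕1⊕0⊕0⊕0⊕1 = 1
Syndrome (s16...s1) = 10000 → position 16.
Flip bit 16: corrected codeword = 0111001010001101111001000110001
Data bits at positions 3,5,6,7,9,10,11,12,13,14,15,17,18,19,20,21,22,23,24,25,26,27,28,29,30,31: 10011000110111001000110001

10011000110111001000110001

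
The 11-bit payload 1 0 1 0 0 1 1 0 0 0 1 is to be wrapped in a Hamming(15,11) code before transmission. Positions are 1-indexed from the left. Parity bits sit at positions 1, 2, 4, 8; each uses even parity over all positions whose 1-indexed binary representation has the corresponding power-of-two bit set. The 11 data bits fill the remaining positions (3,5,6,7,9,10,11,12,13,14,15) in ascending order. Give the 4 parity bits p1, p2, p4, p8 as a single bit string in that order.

Place data bits at non-power-of-two positions: b3=1, b5=0, b6=1, b7=0, b9=0, b10=1, b11=1, b12=0, b13=0, b14=0, b15=1.
p1 = XOR of data positions {3,5,7,9,11,13,15} = 1⊕0⊕0⊕0⊕1⊕0⊕1 = 1
p2 = XOR of data positions {3,6,7,10,11,14,15} = 1⊕1⊕0⊕1⊕1⊕0⊕1 = 1
p4 = XOR of data positions {5,6,7,12,13,14,15} = 0⊕1⊕0⊕0⊕0⊕0⊕1 = 0
p8 = XOR of data positions {9,10,11,12,13,14,15} = 0⊕1⊕1⊕0⊕0⊕0⊕1 = 1
Parity bits p1,p2,p4,p8 = 1101

1101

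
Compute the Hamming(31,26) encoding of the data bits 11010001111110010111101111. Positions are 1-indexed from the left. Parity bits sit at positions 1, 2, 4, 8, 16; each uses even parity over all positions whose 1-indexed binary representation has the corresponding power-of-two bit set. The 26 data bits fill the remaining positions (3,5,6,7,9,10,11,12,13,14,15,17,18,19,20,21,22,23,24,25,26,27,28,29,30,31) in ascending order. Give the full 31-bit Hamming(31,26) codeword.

1110101100011111110010111101111

Place data bits at non-power-of-two positions: b3=1, b5=1, b6=0, b7=1, b9=0, b10=0, b11=0, b12=1, b13=1, b14=1, b15=1, b17=1, b18=1, b19=0, b20=0, b21=1, b22=0, b23=1, b24=1, b25=1, b26=1, b27=0, b28=1, b29=1, b30=1, b31=1.
p1 = XOR of data positions {3,5,7,9,11,13,15,17,19,21,23,25,27,29,31} = 1⊕1⊕1⊕0⊕0⊕1⊕1⊕1⊕0⊕1⊕1⊕1⊕0⊕1⊕1 = 1
p2 = XOR of data positions {3,6,7,10,11,14,15,18,19,22,23,26,27,30,31} = 1⊕0⊕1⊕0⊕0⊕1⊕1⊕1⊕0⊕0⊕1⊕1⊕0⊕1⊕1 = 1
p4 = XOR of data positions {5,6,7,12,13,14,15,20,21,22,23,28,29,30,31} = 1⊕0⊕1⊕1⊕1⊕1⊕1⊕0⊕1⊕0⊕1⊕1⊕1⊕1⊕1 = 0
p8 = XOR of data positions {9,10,11,12,13,14,15,24,25,26,27,28,29,30,31} = 0⊕0⊕0⊕1⊕1⊕1⊕1⊕1⊕1⊕1⊕0⊕1⊕1⊕1⊕1 = 1
p16 = XOR of data positions {17,18,19,20,21,22,23,24,25,26,27,28,29,30,31} = 1⊕1⊕0⊕0⊕1⊕0⊕1⊕1⊕1⊕1⊕0⊕1⊕1⊕1⊕1 = 1
Codeword b1..b31 = 1110101100011111110010111101111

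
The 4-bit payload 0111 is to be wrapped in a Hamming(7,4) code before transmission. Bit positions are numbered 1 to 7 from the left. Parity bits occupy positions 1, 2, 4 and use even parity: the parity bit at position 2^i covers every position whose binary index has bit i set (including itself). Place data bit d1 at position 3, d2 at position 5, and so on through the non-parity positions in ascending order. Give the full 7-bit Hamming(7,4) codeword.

Place data bits at non-power-of-two positions: b3=0, b5=1, b6=1, b7=1.
p1 = XOR of data positions {3,5,7} = 0⊕1⊕1 = 0
p2 = XOR of data positions {3,6,7} = 0⊕1⊕1 = 0
p4 = XOR of data positions {5,6,7} = 1⊕1⊕1 = 1
Codeword b1..b7 = 0001111

0001111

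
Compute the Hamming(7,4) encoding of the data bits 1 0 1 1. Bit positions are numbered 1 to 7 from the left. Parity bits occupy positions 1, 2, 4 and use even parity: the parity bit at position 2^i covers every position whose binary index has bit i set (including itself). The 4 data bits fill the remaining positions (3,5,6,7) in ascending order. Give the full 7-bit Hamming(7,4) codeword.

0110011

Place data bits at non-power-of-two positions: b3=1, b5=0, b6=1, b7=1.
p1 = XOR of data positions {3,5,7} = 1⊕0⊕1 = 0
p2 = XOR of data positions {3,6,7} = 1⊕1⊕1 = 1
p4 = XOR of data positions {5,6,7} = 0⊕1⊕1 = 0
Codeword b1..b7 = 0110011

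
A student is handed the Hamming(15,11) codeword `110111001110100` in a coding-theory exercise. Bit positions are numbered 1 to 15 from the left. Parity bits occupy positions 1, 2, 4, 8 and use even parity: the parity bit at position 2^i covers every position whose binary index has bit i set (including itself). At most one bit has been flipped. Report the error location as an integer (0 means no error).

s1: b1⊕b3⊕b5⊕b7⊕b9⊕b11⊕b13⊕b15 = 1⊕0⊕1⊕0⊕1⊕1⊕1⊕0 = 1
s2: b2⊕b3⊕b6⊕b7⊕b10⊕b11⊕b14⊕b15 = 1⊕0⊕1⊕0⊕1⊕1⊕0⊕0 = 0
s4: b4⊕b5⊕b6⊕b7⊕b12⊕b13⊕b14⊕b15 = 1⊕1⊕1⊕0⊕0⊕1⊕0⊕0 = 0
s8: b8⊕b9⊕b10⊕b11⊕b12⊕b13⊕b14⊕b15 = 0⊕1⊕1⊕1⊕0⊕1⊕0⊕0 = 0
Syndrome (s8...s1) = 0001 → position 1.

1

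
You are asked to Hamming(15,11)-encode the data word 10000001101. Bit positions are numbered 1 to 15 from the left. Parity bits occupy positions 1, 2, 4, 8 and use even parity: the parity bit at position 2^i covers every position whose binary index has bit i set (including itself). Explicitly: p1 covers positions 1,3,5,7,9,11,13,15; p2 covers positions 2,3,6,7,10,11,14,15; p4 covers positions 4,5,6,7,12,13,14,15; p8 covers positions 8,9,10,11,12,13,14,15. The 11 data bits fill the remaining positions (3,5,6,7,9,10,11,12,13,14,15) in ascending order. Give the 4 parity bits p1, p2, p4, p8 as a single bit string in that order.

1011

Place data bits at non-power-of-two positions: b3=1, b5=0, b6=0, b7=0, b9=0, b10=0, b11=0, b12=1, b13=1, b14=0, b15=1.
p1 = XOR of data positions {3,5,7,9,11,13,15} = 1⊕0⊕0⊕0⊕0⊕1⊕1 = 1
p2 = XOR of data positions {3,6,7,10,11,14,15} = 1⊕0⊕0⊕0⊕0⊕0⊕1 = 0
p4 = XOR of data positions {5,6,7,12,13,14,15} = 0⊕0⊕0⊕1⊕1⊕0⊕1 = 1
p8 = XOR of data positions {9,10,11,12,13,14,15} = 0⊕0⊕0⊕1⊕1⊕0⊕1 = 1
Parity bits p1,p2,p4,p8 = 1011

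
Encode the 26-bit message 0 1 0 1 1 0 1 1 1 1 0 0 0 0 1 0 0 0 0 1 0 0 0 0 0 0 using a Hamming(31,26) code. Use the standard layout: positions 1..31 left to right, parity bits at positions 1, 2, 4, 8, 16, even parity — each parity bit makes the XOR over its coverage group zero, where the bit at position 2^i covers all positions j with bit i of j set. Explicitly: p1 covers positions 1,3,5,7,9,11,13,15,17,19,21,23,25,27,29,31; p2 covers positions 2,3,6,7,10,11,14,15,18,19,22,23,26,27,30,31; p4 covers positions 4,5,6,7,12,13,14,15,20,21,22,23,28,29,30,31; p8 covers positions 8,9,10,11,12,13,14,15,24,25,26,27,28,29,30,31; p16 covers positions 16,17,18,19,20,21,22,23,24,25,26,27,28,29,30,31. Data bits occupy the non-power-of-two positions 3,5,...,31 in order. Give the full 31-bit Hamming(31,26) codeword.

Place data bits at non-power-of-two positions: b3=0, b5=1, b6=0, b7=1, b9=1, b10=0, b11=1, b12=1, b13=1, b14=1, b15=0, b17=0, b18=0, b19=0, b20=1, b21=0, b22=0, b23=0, b24=0, b25=1, b26=0, b27=0, b28=0, b29=0, b30=0, b31=0.
p1 = XOR of data positions {3,5,7,9,11,13,15,17,19,21,23,25,27,29,31} = 0⊕1⊕1⊕1⊕1⊕1⊕0⊕0⊕0⊕0⊕0⊕1⊕0⊕0⊕0 = 0
p2 = XOR of data positions {3,6,7,10,11,14,15,18,19,22,23,26,27,30,31} = 0⊕0⊕1⊕0⊕1⊕1⊕0⊕0⊕0⊕0⊕0⊕0⊕0⊕0⊕0 = 1
p4 = XOR of data positions {5,6,7,12,13,14,15,20,21,22,23,28,29,30,31} = 1⊕0⊕1⊕1⊕1⊕1⊕0⊕1⊕0⊕0⊕0⊕0⊕0⊕0⊕0 = 0
p8 = XOR of data positions {9,10,11,12,13,14,15,24,25,26,27,28,29,30,31} = 1⊕0⊕1⊕1⊕1⊕1⊕0⊕0⊕1⊕0⊕0⊕0⊕0⊕0⊕0 = 0
p16 = XOR of data positions {17,18,19,20,21,22,23,24,25,26,27,28,29,30,31} = 0⊕0⊕0⊕1⊕0⊕0⊕0⊕0⊕1⊕0⊕0⊕0⊕0⊕0⊕0 = 0
Codeword b1..b31 = 0100101010111100000100001000000

0100101010111100000100001000000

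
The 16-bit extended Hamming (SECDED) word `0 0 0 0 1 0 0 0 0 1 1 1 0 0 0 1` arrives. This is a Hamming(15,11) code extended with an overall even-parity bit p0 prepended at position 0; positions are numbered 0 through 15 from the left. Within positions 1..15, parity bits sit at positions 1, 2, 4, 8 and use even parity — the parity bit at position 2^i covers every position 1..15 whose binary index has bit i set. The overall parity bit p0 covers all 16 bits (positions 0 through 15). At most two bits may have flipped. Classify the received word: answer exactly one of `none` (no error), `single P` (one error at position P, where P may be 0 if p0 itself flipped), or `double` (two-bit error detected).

single 3

s1: b1⊕b3⊕b5⊕b7⊕b9⊕b11⊕b13⊕b15 = 0⊕0⊕0⊕0⊕1⊕1⊕0⊕1 = 1
s2: b2⊕b3⊕b6⊕b7⊕b10⊕b11⊕b14⊕b15 = 0⊕0⊕0⊕0⊕1⊕1⊕0⊕1 = 1
s4: b4⊕b5⊕b6⊕b7⊕b12⊕b13⊕b14⊕b15 = 1⊕0⊕0⊕0⊕0⊕0⊕0⊕1 = 0
s8: b8⊕b9⊕b10⊕b11⊕b12⊕b13⊕b14⊕b15 = 0⊕1⊕1⊕1⊕0⊕0⊕0⊕1 = 0
Syndrome (s8...s1) = 0011 → position 3.
Overall parity (XOR of all 16 bits, including p0): 0⊕0⊕0⊕0⊕1⊕0⊕0⊕0⊕0⊕1⊕1⊕1⊕0⊕0⊕0⊕1 = 1
Overall=1, syndrome position=3 → single-bit error at position 3.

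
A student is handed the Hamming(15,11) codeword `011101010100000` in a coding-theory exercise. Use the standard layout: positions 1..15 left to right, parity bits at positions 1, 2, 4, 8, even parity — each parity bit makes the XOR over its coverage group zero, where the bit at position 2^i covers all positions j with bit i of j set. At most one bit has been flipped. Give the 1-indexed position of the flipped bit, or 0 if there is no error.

1

s1: b1⊕b3⊕b5⊕b7⊕b9⊕b11⊕b13⊕b15 = 0⊕1⊕0⊕0⊕0⊕0⊕0⊕0 = 1
s2: b2⊕b3⊕b6⊕b7⊕b10⊕b11⊕b14⊕b15 = 1⊕1⊕1⊕0⊕1⊕0⊕0⊕0 = 0
s4: b4⊕b5⊕b6⊕b7⊕b12⊕b13⊕b14⊕b15 = 1⊕0⊕1⊕0⊕0⊕0⊕0⊕0 = 0
s8: b8⊕b9⊕b10⊕b11⊕b12⊕b13⊕b14⊕b15 = 1⊕0⊕1⊕0⊕0⊕0⊕0⊕0 = 0
Syndrome (s8...s1) = 0001 → position 1.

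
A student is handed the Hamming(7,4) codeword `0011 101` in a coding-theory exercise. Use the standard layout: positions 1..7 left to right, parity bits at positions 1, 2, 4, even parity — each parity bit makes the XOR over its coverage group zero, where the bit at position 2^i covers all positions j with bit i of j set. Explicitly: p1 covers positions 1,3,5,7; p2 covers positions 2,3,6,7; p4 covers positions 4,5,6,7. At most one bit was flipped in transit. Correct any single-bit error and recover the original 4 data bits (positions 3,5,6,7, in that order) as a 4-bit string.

1001

s1: b1⊕b3⊕b5⊕b7 = 0⊕1⊕1⊕1 = 1
s2: b2⊕b3⊕b6⊕b7 = 0⊕1⊕0⊕1 = 0
s4: b4⊕b5⊕b6⊕b7 = 1⊕1⊕0⊕1 = 1
Syndrome (s4...s1) = 101 → position 5.
Flip bit 5: corrected codeword = 0011001
Data bits at positions 3,5,6,7: 1001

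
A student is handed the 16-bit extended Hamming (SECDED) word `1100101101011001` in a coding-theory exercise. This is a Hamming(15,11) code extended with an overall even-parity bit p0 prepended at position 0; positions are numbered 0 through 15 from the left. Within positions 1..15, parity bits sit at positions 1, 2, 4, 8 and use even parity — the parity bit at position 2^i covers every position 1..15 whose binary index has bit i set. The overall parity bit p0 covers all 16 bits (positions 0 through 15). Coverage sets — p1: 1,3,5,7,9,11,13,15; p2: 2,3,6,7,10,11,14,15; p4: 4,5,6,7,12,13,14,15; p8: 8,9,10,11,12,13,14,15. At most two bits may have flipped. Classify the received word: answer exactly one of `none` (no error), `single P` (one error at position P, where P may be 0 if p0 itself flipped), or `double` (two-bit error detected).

s1: b1⊕b3⊕b5⊕b7⊕b9⊕b11⊕b13⊕b15 = 1⊕0⊕0⊕1⊕1⊕1⊕0⊕1 = 1
s2: b2⊕b3⊕b6⊕b7⊕b10⊕b11⊕b14⊕b15 = 0⊕0⊕1⊕1⊕0⊕1⊕0⊕1 = 0
s4: b4⊕b5⊕b6⊕b7⊕b12⊕b13⊕b14⊕b15 = 1⊕0⊕1⊕1⊕1⊕0⊕0⊕1 = 1
s8: b8⊕b9⊕b10⊕b11⊕b12⊕b13⊕b14⊕b15 = 0⊕1⊕0⊕1⊕1⊕0⊕0⊕1 = 0
Syndrome (s8...s1) = 0101 → position 5.
Overall parity (XOR of all 16 bits, including p0): 1⊕1⊕0⊕0⊕1⊕0⊕1⊕1⊕0⊕1⊕0⊕1⊕1⊕0⊕0⊕1 = 1
Overall=1, syndrome position=5 → single-bit error at position 5.

single 5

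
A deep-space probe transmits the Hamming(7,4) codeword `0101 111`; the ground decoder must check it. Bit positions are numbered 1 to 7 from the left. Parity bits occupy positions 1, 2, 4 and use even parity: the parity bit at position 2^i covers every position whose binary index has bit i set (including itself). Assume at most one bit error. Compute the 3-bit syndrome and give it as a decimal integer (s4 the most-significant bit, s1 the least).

s1: b1⊕b3⊕b5⊕b7 = 0⊕0⊕1⊕1 = 0
s2: b2⊕b3⊕b6⊕b7 = 1⊕0⊕1⊕1 = 1
s4: b4⊕b5⊕b6⊕b7 = 1⊕1⊕1⊕1 = 0
Syndrome (s4...s1) = 010 → position 2.

2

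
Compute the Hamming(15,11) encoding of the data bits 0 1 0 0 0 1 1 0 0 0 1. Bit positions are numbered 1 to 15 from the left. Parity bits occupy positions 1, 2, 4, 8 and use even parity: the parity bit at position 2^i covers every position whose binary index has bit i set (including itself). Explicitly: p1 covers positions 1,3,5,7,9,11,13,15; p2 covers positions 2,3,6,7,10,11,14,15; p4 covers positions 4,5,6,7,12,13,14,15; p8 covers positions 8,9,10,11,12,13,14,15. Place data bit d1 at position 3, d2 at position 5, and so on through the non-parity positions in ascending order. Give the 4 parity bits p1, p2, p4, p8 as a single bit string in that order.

1101

Place data bits at non-power-of-two positions: b3=0, b5=1, b6=0, b7=0, b9=0, b10=1, b11=1, b12=0, b13=0, b14=0, b15=1.
p1 = XOR of data positions {3,5,7,9,11,13,15} = 0⊕1⊕0⊕0⊕1⊕0⊕1 = 1
p2 = XOR of data positions {3,6,7,10,11,14,15} = 0⊕0⊕0⊕1⊕1⊕0⊕1 = 1
p4 = XOR of data positions {5,6,7,12,13,14,15} = 1⊕0⊕0⊕0⊕0⊕0⊕1 = 0
p8 = XOR of data positions {9,10,11,12,13,14,15} = 0⊕1⊕1⊕0⊕0⊕0⊕1 = 1
Parity bits p1,p2,p4,p8 = 1101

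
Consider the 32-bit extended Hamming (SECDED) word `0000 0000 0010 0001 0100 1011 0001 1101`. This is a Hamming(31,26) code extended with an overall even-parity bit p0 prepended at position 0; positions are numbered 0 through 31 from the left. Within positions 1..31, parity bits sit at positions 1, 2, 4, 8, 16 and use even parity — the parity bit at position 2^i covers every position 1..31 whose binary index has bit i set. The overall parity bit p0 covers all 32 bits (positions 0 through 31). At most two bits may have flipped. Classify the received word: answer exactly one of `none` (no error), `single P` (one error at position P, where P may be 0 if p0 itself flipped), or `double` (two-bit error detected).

double

s1: b1⊕b3⊕b5⊕b7⊕b9⊕b11⊕b13⊕b15⊕b17⊕b19⊕b21⊕b23⊕b25⊕b27⊕b29⊕b31 = 0⊕0⊕0⊕0⊕0⊕0⊕0⊕1⊕1⊕0⊕0⊕1⊕0⊕1⊕1⊕1 = 0
s2: b2⊕b3⊕b6⊕b7⊕b10⊕b11⊕b14⊕b15⊕b18⊕b19⊕b22⊕b23⊕b26⊕b27⊕b30⊕b31 = 0⊕0⊕0⊕0⊕1⊕0⊕0⊕1⊕0⊕0⊕1⊕1⊕0⊕1⊕0⊕1 = 0
s4: b4⊕b5⊕b6⊕b7⊕b12⊕b13⊕b14⊕b15⊕b20⊕b21⊕b22⊕b23⊕b28⊕b29⊕b30⊕b31 = 0⊕0⊕0⊕0⊕0⊕0⊕0⊕1⊕1⊕0⊕1⊕1⊕1⊕1⊕0⊕1 = 1
s8: b8⊕b9⊕b10⊕b11⊕b12⊕b13⊕b14⊕b15⊕b24⊕b25⊕b26⊕b27⊕b28⊕b29⊕b30⊕b31 = 0⊕0⊕1⊕0⊕0⊕0⊕0⊕1⊕0⊕0⊕0⊕1⊕1⊕1⊕0⊕1 = 0
s16: b16⊕b17⊕b18⊕b19⊕b20⊕b21⊕b22⊕b23⊕b24⊕b25⊕b26⊕b27⊕b28⊕b29⊕b30⊕b31 = 0⊕1⊕0⊕0⊕1⊕0⊕1⊕1⊕0⊕0⊕0⊕1⊕1⊕1⊕0⊕1 = 0
Syndrome (s16...s1) = 00100 → position 4.
Overall parity (XOR of all 32 bits, including p0): 0⊕0⊕0⊕0⊕0⊕0⊕0⊕0⊕0⊕0⊕1⊕0⊕0⊕0⊕0⊕1⊕0⊕1⊕0⊕0⊕1⊕0⊕1⊕1⊕0⊕0⊕0⊕1⊕1⊕1⊕0⊕1 = 0
Overall=0, syndrome position=4 → double-bit error detected (uncorrectable).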